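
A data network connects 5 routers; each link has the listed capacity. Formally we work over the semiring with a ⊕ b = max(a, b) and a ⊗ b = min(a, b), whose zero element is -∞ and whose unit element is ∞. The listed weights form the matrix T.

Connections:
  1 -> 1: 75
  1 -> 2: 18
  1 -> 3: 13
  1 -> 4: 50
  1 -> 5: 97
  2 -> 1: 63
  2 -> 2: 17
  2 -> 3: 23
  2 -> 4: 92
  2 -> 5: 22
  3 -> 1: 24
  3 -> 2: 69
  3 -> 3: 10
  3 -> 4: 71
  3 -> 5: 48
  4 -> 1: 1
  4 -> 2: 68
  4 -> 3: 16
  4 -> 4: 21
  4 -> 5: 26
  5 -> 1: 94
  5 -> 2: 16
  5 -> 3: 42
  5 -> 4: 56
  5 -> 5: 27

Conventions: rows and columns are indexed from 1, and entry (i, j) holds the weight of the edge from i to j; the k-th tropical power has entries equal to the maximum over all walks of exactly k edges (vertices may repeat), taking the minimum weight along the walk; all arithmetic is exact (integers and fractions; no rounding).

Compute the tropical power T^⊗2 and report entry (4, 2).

T^⊗2:
  [94, 50, 42, 56, 75]
  [63, 68, 22, 50, 63]
  [63, 68, 42, 69, 27]
  [63, 21, 26, 68, 26]
  [75, 56, 27, 50, 94]
Key observation: the optimum is the walk 4->4->2, with weight 21 min 68 = 21.
Optimal value attained by: walk 4->4->2.
Answer: (T^⊗2)[4][2] = 21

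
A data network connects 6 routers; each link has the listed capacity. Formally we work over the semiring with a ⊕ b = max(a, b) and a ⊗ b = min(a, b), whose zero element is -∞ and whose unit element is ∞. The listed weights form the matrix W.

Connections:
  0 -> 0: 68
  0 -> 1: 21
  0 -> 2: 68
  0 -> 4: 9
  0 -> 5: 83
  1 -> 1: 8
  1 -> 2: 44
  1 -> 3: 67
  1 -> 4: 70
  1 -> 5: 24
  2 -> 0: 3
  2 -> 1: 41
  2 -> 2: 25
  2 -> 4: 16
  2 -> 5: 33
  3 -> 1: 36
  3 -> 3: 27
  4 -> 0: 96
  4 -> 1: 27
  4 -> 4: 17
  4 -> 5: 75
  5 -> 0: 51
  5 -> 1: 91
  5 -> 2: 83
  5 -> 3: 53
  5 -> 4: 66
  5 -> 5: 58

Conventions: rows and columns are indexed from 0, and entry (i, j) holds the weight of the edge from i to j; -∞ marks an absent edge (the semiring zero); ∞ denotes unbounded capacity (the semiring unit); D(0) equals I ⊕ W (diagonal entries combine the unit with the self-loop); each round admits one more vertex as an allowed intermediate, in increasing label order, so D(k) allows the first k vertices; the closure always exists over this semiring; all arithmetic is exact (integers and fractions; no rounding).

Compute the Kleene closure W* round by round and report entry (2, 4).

D(0):
  [∞, 21, 68, -∞, 9, 83]
  [-∞, ∞, 44, 67, 70, 24]
  [3, 41, ∞, -∞, 16, 33]
  [-∞, 36, -∞, ∞, -∞, -∞]
  [96, 27, -∞, -∞, ∞, 75]
  [51, 91, 83, 53, 66, ∞]
D(1):
  [∞, 21, 68, -∞, 9, 83]
  [-∞, ∞, 44, 67, 70, 24]
  [3, 41, ∞, -∞, 16, 33]
  [-∞, 36, -∞, ∞, -∞, -∞]
  [96, 27, 68, -∞, ∞, 83]
  [51, 91, 83, 53, 66, ∞]
D(2):
  [∞, 21, 68, 21, 21, 83]
  [-∞, ∞, 44, 67, 70, 24]
  [3, 41, ∞, 41, 41, 33]
  [-∞, 36, 36, ∞, 36, 24]
  [96, 27, 68, 27, ∞, 83]
  [51, 91, 83, 67, 70, ∞]
D(3):
  [∞, 41, 68, 41, 41, 83]
  [3, ∞, 44, 67, 70, 33]
  [3, 41, ∞, 41, 41, 33]
  [3, 36, 36, ∞, 36, 33]
  [96, 41, 68, 41, ∞, 83]
  [51, 91, 83, 67, 70, ∞]
D(4):
  [∞, 41, 68, 41, 41, 83]
  [3, ∞, 44, 67, 70, 33]
  [3, 41, ∞, 41, 41, 33]
  [3, 36, 36, ∞, 36, 33]
  [96, 41, 68, 41, ∞, 83]
  [51, 91, 83, 67, 70, ∞]
D(5):
  [∞, 41, 68, 41, 41, 83]
  [70, ∞, 68, 67, 70, 70]
  [41, 41, ∞, 41, 41, 41]
  [36, 36, 36, ∞, 36, 36]
  [96, 41, 68, 41, ∞, 83]
  [70, 91, 83, 67, 70, ∞]
D(6):
  [∞, 83, 83, 67, 70, 83]
  [70, ∞, 70, 67, 70, 70]
  [41, 41, ∞, 41, 41, 41]
  [36, 36, 36, ∞, 36, 36]
  [96, 83, 83, 67, ∞, 83]
  [70, 91, 83, 67, 70, ∞]
Answer: W*[2][4] = 41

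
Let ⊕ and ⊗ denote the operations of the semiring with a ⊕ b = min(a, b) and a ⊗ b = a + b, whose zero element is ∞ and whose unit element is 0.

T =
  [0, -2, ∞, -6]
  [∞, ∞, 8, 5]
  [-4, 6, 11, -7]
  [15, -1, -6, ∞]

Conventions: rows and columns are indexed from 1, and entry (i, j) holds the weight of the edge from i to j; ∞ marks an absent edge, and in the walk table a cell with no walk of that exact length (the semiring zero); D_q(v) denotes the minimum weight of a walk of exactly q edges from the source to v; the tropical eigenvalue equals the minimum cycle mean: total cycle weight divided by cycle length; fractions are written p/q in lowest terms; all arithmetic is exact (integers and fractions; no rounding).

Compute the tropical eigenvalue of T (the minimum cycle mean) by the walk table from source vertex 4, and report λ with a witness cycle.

q=0: [∞, ∞, ∞, 0]
q=1: [15, -1, -6, ∞]
q=2: [-10, 0, 5, -13]
q=3: [-10, -14, -19, -16]
q=4: [-23, -17, -22, -26]
Optimal cycle mean attained by: cycle 3->4->3, total (-7) + (-6), length 2.
Answer: λ = -13/2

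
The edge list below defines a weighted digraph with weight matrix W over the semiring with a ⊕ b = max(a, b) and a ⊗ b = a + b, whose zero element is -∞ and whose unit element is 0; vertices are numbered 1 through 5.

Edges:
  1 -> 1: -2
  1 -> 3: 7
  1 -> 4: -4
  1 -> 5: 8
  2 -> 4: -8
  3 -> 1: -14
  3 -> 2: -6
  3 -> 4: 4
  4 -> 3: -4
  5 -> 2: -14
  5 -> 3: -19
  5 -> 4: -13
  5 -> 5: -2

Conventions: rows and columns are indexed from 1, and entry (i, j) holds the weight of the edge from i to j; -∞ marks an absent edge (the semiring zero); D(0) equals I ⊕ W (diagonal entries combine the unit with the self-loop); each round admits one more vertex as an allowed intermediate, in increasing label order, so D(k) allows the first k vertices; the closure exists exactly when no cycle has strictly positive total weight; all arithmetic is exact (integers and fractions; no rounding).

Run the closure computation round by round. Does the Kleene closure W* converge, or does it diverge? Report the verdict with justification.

D(0):
  [0, -∞, 7, -4, 8]
  [-∞, 0, -∞, -8, -∞]
  [-14, -6, 0, 4, -∞]
  [-∞, -∞, -4, 0, -∞]
  [-∞, -14, -19, -13, 0]
D(1):
  [0, -∞, 7, -4, 8]
  [-∞, 0, -∞, -8, -∞]
  [-14, -6, 0, 4, -6]
  [-∞, -∞, -4, 0, -∞]
  [-∞, -14, -19, -13, 0]
D(2):
  [0, -∞, 7, -4, 8]
  [-∞, 0, -∞, -8, -∞]
  [-14, -6, 0, 4, -6]
  [-∞, -∞, -4, 0, -∞]
  [-∞, -14, -19, -13, 0]
D(3):
  [0, 1, 7, 11, 8]
  [-∞, 0, -∞, -8, -∞]
  [-14, -6, 0, 4, -6]
  [-18, -10, -4, 0, -10]
  [-33, -14, -19, -13, 0]
D(4):
  [0, 1, 7, 11, 8]
  [-26, 0, -12, -8, -18]
  [-14, -6, 0, 4, -6]
  [-18, -10, -4, 0, -10]
  [-31, -14, -17, -13, 0]
D(5):
  [0, 1, 7, 11, 8]
  [-26, 0, -12, -8, -18]
  [-14, -6, 0, 4, -6]
  [-18, -10, -4, 0, -10]
  [-31, -14, -17, -13, 0]
Key observation: every diagonal entry stays at the unit through all rounds, so no improving cycle exists.
Answer: CONVERGES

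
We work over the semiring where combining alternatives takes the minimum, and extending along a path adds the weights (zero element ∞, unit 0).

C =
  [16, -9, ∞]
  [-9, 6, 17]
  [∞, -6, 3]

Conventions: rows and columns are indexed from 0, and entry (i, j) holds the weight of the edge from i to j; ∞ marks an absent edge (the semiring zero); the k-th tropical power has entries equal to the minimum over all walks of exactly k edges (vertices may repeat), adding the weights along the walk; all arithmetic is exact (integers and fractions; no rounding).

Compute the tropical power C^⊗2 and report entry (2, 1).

C^⊗2:
  [-18, -3, 8]
  [-3, -18, 20]
  [-15, -3, 6]
Key observation: the optimum is the walk 2->2->1, with weight 3 + (-6) = -3.
Optimal value attained by: walk 2->2->1.
Answer: (C^⊗2)[2][1] = -3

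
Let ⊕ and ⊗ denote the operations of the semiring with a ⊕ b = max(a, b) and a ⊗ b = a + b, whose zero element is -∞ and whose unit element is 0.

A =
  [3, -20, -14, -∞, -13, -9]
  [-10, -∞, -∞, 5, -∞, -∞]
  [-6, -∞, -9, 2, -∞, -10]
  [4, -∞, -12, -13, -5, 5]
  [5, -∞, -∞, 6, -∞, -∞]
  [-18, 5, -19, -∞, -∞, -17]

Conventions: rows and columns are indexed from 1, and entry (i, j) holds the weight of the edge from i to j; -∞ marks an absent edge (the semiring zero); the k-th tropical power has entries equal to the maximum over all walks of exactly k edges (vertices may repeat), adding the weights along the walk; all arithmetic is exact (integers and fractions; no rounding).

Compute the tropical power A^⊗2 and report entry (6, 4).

A^⊗2:
  [6, -4, -11, -7, -10, -6]
  [9, -30, -7, -8, 0, 10]
  [6, -5, -10, -7, -3, 7]
  [7, 10, -10, 1, -9, -5]
  [10, -15, -6, -7, 1, 11]
  [-5, -12, -28, 10, -31, -27]
Key observation: the optimum is the walk 6->2->4, with weight 5 + 5 = 10.
Optimal value attained by: walk 6->2->4.
Answer: (A^⊗2)[6][4] = 10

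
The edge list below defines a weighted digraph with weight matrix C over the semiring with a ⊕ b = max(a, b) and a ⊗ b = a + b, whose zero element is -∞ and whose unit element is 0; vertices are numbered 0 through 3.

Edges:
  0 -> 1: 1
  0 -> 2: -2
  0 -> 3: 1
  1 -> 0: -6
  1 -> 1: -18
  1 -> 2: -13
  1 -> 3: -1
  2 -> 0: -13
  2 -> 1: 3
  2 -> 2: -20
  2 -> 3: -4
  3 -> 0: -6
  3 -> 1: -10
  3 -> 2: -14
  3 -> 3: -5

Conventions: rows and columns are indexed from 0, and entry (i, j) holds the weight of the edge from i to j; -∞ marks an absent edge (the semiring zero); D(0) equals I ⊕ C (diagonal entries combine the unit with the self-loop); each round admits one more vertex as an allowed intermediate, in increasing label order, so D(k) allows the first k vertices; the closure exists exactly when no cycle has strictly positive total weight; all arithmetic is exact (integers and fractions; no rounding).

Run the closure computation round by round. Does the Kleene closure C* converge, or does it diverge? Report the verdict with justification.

D(0):
  [0, 1, -2, 1]
  [-6, 0, -13, -1]
  [-13, 3, 0, -4]
  [-6, -10, -14, 0]
D(1):
  [0, 1, -2, 1]
  [-6, 0, -8, -1]
  [-13, 3, 0, -4]
  [-6, -5, -8, 0]
D(2):
  [0, 1, -2, 1]
  [-6, 0, -8, -1]
  [-3, 3, 0, 2]
  [-6, -5, -8, 0]
D(3):
  [0, 1, -2, 1]
  [-6, 0, -8, -1]
  [-3, 3, 0, 2]
  [-6, -5, -8, 0]
D(4):
  [0, 1, -2, 1]
  [-6, 0, -8, -1]
  [-3, 3, 0, 2]
  [-6, -5, -8, 0]
Key observation: every diagonal entry stays at the unit through all rounds, so no improving cycle exists.
Answer: CONVERGES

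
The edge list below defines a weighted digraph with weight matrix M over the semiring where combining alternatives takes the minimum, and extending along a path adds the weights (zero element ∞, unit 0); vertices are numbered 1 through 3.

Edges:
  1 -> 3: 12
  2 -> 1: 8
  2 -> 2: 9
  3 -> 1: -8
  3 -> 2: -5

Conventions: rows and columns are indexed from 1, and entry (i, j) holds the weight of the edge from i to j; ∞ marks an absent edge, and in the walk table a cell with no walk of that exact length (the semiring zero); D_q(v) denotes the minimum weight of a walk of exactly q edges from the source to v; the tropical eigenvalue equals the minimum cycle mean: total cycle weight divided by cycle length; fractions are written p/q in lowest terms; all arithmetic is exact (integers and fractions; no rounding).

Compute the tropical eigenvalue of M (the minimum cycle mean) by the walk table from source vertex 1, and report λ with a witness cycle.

q=0: [0, ∞, ∞]
q=1: [∞, ∞, 12]
q=2: [4, 7, ∞]
q=3: [15, 16, 16]
Optimal cycle mean attained by: cycle 1->3->1, total 12 + (-8), length 2.
Answer: λ = 2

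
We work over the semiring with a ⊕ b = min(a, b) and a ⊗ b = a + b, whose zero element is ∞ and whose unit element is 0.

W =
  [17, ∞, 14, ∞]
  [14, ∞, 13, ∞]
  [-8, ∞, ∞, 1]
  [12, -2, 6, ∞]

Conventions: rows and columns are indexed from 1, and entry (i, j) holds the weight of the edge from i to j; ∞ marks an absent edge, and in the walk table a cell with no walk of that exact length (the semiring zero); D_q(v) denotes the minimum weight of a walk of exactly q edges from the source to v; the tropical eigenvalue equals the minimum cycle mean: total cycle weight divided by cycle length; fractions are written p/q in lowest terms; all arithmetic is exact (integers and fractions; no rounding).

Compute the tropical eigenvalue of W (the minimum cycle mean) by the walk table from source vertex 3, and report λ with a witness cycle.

q=0: [∞, ∞, 0, ∞]
q=1: [-8, ∞, ∞, 1]
q=2: [9, -1, 6, ∞]
q=3: [-2, ∞, 12, 7]
q=4: [4, 5, 12, 13]
Optimal cycle mean attained by: cycle 1->3->1, total 14 + (-8), length 2.
Answer: λ = 3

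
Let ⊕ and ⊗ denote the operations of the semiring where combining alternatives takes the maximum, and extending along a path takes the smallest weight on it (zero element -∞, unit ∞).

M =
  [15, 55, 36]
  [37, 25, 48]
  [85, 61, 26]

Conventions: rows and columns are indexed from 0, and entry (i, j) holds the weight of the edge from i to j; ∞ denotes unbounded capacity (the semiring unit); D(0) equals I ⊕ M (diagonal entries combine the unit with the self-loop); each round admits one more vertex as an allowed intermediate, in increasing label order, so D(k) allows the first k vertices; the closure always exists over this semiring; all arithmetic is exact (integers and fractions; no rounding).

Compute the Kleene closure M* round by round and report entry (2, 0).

D(0):
  [∞, 55, 36]
  [37, ∞, 48]
  [85, 61, ∞]
D(1):
  [∞, 55, 36]
  [37, ∞, 48]
  [85, 61, ∞]
D(2):
  [∞, 55, 48]
  [37, ∞, 48]
  [85, 61, ∞]
D(3):
  [∞, 55, 48]
  [48, ∞, 48]
  [85, 61, ∞]
Answer: M*[2][0] = 85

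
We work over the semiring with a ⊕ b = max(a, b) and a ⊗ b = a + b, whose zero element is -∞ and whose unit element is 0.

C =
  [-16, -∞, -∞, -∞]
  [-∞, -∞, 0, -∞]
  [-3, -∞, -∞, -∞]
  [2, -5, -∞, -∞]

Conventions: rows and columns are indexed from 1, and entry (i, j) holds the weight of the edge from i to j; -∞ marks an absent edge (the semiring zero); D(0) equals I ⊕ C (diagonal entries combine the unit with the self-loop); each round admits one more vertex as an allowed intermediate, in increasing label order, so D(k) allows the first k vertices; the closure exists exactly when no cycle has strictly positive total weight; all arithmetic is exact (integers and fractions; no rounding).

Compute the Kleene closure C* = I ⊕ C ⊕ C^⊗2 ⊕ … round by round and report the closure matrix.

D(0):
  [0, -∞, -∞, -∞]
  [-∞, 0, 0, -∞]
  [-3, -∞, 0, -∞]
  [2, -5, -∞, 0]
D(1):
  [0, -∞, -∞, -∞]
  [-∞, 0, 0, -∞]
  [-3, -∞, 0, -∞]
  [2, -5, -∞, 0]
D(2):
  [0, -∞, -∞, -∞]
  [-∞, 0, 0, -∞]
  [-3, -∞, 0, -∞]
  [2, -5, -5, 0]
D(3):
  [0, -∞, -∞, -∞]
  [-3, 0, 0, -∞]
  [-3, -∞, 0, -∞]
  [2, -5, -5, 0]
D(4):
  [0, -∞, -∞, -∞]
  [-3, 0, 0, -∞]
  [-3, -∞, 0, -∞]
  [2, -5, -5, 0]
Answer: C* = [[0, -∞, -∞, -∞], [-3, 0, 0, -∞], [-3, -∞, 0, -∞], [2, -5, -5, 0]]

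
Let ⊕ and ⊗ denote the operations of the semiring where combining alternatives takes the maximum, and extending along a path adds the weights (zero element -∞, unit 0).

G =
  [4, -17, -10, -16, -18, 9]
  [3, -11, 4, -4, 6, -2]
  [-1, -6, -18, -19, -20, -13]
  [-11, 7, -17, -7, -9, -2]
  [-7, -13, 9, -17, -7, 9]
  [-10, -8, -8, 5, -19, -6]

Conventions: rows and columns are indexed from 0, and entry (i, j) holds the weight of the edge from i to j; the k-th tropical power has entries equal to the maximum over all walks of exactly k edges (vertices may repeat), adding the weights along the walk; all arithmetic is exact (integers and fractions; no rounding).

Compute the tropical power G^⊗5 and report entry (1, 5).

G^⊗2:
  [8, 1, 1, 14, -10, 13]
  [7, 3, 15, 3, -1, 15]
  [3, -12, -2, -8, 0, 8]
  [10, 0, 11, 3, 13, 5]
  [8, 3, 2, 14, -7, 3]
  [-5, 12, -4, -1, -2, 3]
G^⊗3:
  [12, 21, 5, 18, 7, 17]
  [14, 10, 8, 20, 9, 16]
  [7, 0, 9, 13, -6, 12]
  [14, 10, 22, 10, 6, 22]
  [12, 21, 7, 8, 9, 17]
  [15, 6, 16, 8, 18, 10]
G^⊗4:
  [24, 25, 25, 22, 27, 21]
  [18, 27, 18, 21, 16, 23]
  [11, 20, 4, 17, 6, 16]
  [21, 17, 15, 27, 16, 23]
  [24, 15, 25, 22, 27, 21]
  [19, 15, 27, 15, 12, 27]
G^⊗5:
  [28, 29, 36, 26, 31, 36]
  [30, 28, 31, 28, 33, 27]
  [23, 24, 24, 21, 26, 20]
  [25, 34, 25, 28, 23, 30]
  [28, 29, 36, 26, 21, 36]
  [26, 22, 21, 32, 21, 28]
Key observation: the optimum is the walk 1->4->2->0->0->5, with weight 6 + 9 + (-1) + 4 + 9 = 27.
Optimal value attained by: walk 1->4->2->0->0->5.
Answer: (G^⊗5)[1][5] = 27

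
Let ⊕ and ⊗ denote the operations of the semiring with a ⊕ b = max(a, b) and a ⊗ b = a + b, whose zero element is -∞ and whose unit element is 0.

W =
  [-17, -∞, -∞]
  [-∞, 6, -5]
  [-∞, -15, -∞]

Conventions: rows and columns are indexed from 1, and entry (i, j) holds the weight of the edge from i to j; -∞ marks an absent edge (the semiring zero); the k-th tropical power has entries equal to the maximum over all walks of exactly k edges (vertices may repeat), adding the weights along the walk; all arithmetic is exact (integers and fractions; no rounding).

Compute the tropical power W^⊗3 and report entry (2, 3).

W^⊗2:
  [-34, -∞, -∞]
  [-∞, 12, 1]
  [-∞, -9, -20]
W^⊗3:
  [-51, -∞, -∞]
  [-∞, 18, 7]
  [-∞, -3, -14]
Key observation: the optimum is the walk 2->2->2->3, with weight 6 + 6 + (-5) = 7.
Optimal value attained by: walk 2->2->2->3.
Answer: (W^⊗3)[2][3] = 7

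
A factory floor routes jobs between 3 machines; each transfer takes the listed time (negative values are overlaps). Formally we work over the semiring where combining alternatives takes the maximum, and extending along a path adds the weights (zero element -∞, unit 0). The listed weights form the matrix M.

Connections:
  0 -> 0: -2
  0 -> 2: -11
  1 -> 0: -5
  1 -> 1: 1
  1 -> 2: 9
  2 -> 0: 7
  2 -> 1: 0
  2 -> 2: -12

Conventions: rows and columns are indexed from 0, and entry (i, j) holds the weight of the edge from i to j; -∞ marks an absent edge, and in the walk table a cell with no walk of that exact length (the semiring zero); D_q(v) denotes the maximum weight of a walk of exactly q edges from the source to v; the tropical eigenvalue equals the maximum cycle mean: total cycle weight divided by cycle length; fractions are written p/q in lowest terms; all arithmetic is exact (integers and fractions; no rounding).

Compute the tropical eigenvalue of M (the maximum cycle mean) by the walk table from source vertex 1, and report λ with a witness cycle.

q=0: [-∞, 0, -∞]
q=1: [-5, 1, 9]
q=2: [16, 9, 10]
q=3: [17, 10, 18]
Optimal cycle mean attained by: cycle 1->2->1, total 9 + 0, length 2.
Answer: λ = 9/2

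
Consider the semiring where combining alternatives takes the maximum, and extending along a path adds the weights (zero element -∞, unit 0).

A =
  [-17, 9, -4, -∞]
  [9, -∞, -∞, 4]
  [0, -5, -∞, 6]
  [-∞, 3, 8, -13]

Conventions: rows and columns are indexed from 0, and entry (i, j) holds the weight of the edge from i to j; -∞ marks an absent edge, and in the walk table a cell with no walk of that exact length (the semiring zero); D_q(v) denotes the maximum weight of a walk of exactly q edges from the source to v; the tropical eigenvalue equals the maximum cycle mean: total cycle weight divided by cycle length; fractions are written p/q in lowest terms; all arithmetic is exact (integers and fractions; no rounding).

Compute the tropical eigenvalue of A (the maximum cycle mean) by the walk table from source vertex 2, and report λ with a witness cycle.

q=0: [-∞, -∞, 0, -∞]
q=1: [0, -5, -∞, 6]
q=2: [4, 9, 14, -1]
q=3: [18, 13, 7, 20]
q=4: [22, 27, 28, 17]
Optimal cycle mean attained by: cycle 0->1->0, total 9 + 9, length 2.
Answer: λ = 9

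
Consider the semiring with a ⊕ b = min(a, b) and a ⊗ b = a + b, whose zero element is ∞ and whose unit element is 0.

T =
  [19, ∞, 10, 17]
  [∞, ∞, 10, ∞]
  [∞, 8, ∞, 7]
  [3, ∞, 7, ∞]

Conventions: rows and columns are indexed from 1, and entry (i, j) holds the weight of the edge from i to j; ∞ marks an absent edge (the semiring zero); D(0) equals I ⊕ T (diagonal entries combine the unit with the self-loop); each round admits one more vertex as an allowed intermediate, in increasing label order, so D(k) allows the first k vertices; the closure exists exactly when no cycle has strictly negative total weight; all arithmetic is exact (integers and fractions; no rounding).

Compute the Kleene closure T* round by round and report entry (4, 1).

D(0):
  [0, ∞, 10, 17]
  [∞, 0, 10, ∞]
  [∞, 8, 0, 7]
  [3, ∞, 7, 0]
D(1):
  [0, ∞, 10, 17]
  [∞, 0, 10, ∞]
  [∞, 8, 0, 7]
  [3, ∞, 7, 0]
D(2):
  [0, ∞, 10, 17]
  [∞, 0, 10, ∞]
  [∞, 8, 0, 7]
  [3, ∞, 7, 0]
D(3):
  [0, 18, 10, 17]
  [∞, 0, 10, 17]
  [∞, 8, 0, 7]
  [3, 15, 7, 0]
D(4):
  [0, 18, 10, 17]
  [20, 0, 10, 17]
  [10, 8, 0, 7]
  [3, 15, 7, 0]
Answer: T*[4][1] = 3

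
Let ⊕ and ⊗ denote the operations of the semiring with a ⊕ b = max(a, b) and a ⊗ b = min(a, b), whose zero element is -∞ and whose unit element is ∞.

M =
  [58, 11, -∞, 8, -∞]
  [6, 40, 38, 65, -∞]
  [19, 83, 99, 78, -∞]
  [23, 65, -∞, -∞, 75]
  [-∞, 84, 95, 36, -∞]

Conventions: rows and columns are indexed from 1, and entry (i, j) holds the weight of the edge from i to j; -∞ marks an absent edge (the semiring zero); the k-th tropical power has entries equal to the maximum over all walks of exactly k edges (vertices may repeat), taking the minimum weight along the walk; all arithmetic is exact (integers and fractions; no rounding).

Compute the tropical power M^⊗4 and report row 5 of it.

M^⊗2:
  [58, 11, 11, 11, 8]
  [23, 65, 38, 40, 65]
  [23, 83, 99, 78, 75]
  [23, 75, 75, 65, -∞]
  [23, 83, 95, 78, 36]
M^⊗3:
  [58, 11, 11, 11, 11]
  [23, 65, 65, 65, 40]
  [23, 83, 99, 78, 75]
  [23, 75, 75, 75, 65]
  [23, 83, 95, 78, 75]
M^⊗4:
  [58, 11, 11, 11, 11]
  [23, 65, 65, 65, 65]
  [23, 83, 99, 78, 75]
  [23, 75, 75, 75, 75]
  [23, 83, 95, 78, 75]
Answer: row 5 of M^⊗4 = [23, 83, 95, 78, 75]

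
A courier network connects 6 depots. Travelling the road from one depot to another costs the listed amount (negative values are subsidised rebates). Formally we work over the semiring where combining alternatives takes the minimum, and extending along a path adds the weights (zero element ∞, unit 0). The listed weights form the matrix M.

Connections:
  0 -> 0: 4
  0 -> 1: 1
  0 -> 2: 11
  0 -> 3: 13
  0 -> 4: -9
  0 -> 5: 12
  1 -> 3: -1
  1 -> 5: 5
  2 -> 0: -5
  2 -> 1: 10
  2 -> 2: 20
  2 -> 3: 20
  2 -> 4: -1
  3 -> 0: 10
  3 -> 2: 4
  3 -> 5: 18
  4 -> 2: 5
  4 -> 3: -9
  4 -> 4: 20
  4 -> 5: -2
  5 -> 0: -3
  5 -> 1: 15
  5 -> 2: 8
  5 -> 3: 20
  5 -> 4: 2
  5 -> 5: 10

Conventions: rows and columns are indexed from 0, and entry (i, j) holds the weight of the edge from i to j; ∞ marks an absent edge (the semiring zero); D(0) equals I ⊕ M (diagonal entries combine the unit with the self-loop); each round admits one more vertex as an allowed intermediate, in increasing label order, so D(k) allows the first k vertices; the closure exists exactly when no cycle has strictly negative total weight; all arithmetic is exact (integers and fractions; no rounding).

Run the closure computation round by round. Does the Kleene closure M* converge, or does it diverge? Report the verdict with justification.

D(0):
  [0, 1, 11, 13, -9, 12]
  [∞, 0, ∞, -1, ∞, 5]
  [-5, 10, 0, 20, -1, ∞]
  [10, ∞, 4, 0, ∞, 18]
  [∞, ∞, 5, -9, 0, -2]
  [-3, 15, 8, 20, 2, 0]
D(1):
  [0, 1, 11, 13, -9, 12]
  [∞, 0, ∞, -1, ∞, 5]
  [-5, -4, 0, 8, -14, 7]
  [10, 11, 4, 0, 1, 18]
  [∞, ∞, 5, -9, 0, -2]
  [-3, -2, 8, 10, -12, 0]
D(2):
  [0, 1, 11, 0, -9, 6]
  [∞, 0, ∞, -1, ∞, 5]
  [-5, -4, 0, -5, -14, 1]
  [10, 11, 4, 0, 1, 16]
  [∞, ∞, 5, -9, 0, -2]
  [-3, -2, 8, -3, -12, 0]
Detection: at round 3, diagonal entry (3, 3) turns strictly negative.
Key observation: the cycle 3->2->0->1->3 has total weight 4 + (-5) + 1 + (-1), which is strictly negative.
Answer: DIVERGES — negative cycle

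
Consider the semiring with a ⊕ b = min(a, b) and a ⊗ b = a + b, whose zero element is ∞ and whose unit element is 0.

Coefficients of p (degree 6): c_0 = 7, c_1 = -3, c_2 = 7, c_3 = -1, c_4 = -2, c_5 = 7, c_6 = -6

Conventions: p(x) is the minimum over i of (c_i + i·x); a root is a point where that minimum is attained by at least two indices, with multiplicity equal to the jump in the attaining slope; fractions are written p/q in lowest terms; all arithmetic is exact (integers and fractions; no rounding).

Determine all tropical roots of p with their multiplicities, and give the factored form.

hull edge (i=0, c=7) to (i=1, c=-3): slope -10, span 1
hull edge (i=1, c=-3) to (i=6, c=-6): slope -3/5, span 5
Factored form: p(x) = -6 ⊗ (x ⊕ 3/5) ⊗ (x ⊕ 3/5) ⊗ (x ⊕ 3/5) ⊗ (x ⊕ 3/5) ⊗ (x ⊕ 3/5) ⊗ (x ⊕ 10)
Answer: roots = 3/5 (mult 5), 10 (mult 1)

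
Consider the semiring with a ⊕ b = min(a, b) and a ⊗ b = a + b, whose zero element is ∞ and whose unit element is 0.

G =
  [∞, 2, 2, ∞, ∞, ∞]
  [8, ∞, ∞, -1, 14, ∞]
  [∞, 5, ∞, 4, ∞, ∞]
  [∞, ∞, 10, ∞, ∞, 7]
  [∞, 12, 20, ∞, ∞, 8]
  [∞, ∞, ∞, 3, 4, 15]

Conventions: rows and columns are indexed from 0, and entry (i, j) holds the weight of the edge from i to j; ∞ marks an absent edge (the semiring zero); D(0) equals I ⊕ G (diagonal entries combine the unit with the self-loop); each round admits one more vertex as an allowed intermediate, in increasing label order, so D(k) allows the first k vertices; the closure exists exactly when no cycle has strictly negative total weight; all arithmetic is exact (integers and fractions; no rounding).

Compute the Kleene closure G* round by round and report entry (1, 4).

D(0):
  [0, 2, 2, ∞, ∞, ∞]
  [8, 0, ∞, -1, 14, ∞]
  [∞, 5, 0, 4, ∞, ∞]
  [∞, ∞, 10, 0, ∞, 7]
  [∞, 12, 20, ∞, 0, 8]
  [∞, ∞, ∞, 3, 4, 0]
D(1):
  [0, 2, 2, ∞, ∞, ∞]
  [8, 0, 10, -1, 14, ∞]
  [∞, 5, 0, 4, ∞, ∞]
  [∞, ∞, 10, 0, ∞, 7]
  [∞, 12, 20, ∞, 0, 8]
  [∞, ∞, ∞, 3, 4, 0]
D(2):
  [0, 2, 2, 1, 16, ∞]
  [8, 0, 10, -1, 14, ∞]
  [13, 5, 0, 4, 19, ∞]
  [∞, ∞, 10, 0, ∞, 7]
  [20, 12, 20, 11, 0, 8]
  [∞, ∞, ∞, 3, 4, 0]
D(3):
  [0, 2, 2, 1, 16, ∞]
  [8, 0, 10, -1, 14, ∞]
  [13, 5, 0, 4, 19, ∞]
  [23, 15, 10, 0, 29, 7]
  [20, 12, 20, 11, 0, 8]
  [∞, ∞, ∞, 3, 4, 0]
D(4):
  [0, 2, 2, 1, 16, 8]
  [8, 0, 9, -1, 14, 6]
  [13, 5, 0, 4, 19, 11]
  [23, 15, 10, 0, 29, 7]
  [20, 12, 20, 11, 0, 8]
  [26, 18, 13, 3, 4, 0]
D(5):
  [0, 2, 2, 1, 16, 8]
  [8, 0, 9, -1, 14, 6]
  [13, 5, 0, 4, 19, 11]
  [23, 15, 10, 0, 29, 7]
  [20, 12, 20, 11, 0, 8]
  [24, 16, 13, 3, 4, 0]
D(6):
  [0, 2, 2, 1, 12, 8]
  [8, 0, 9, -1, 10, 6]
  [13, 5, 0, 4, 15, 11]
  [23, 15, 10, 0, 11, 7]
  [20, 12, 20, 11, 0, 8]
  [24, 16, 13, 3, 4, 0]
Answer: G*[1][4] = 10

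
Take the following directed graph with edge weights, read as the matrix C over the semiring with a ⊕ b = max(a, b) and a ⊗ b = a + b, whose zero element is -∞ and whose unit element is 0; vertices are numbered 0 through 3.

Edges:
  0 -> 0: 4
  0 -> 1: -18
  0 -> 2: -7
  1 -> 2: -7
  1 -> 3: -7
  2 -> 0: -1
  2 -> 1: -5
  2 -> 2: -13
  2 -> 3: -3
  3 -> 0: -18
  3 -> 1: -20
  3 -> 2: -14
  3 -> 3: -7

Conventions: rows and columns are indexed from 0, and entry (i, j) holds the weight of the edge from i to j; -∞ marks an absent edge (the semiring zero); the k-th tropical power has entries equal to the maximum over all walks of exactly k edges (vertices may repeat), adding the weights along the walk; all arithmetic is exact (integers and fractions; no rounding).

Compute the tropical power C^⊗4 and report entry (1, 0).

C^⊗2:
  [8, -12, -3, -10]
  [-8, -12, -20, -10]
  [3, -18, -8, -10]
  [-14, -19, -21, -14]
C^⊗3:
  [12, -8, 1, -6]
  [-4, -25, -15, -17]
  [7, -13, -4, -11]
  [-10, -26, -21, -21]
C^⊗4:
  [16, -4, 5, -2]
  [0, -20, -11, -18]
  [11, -9, 0, -7]
  [-6, -26, -17, -24]
Key observation: the optimum is the walk 1->2->0->0->0, with weight (-7) + (-1) + 4 + 4 = 0.
Optimal value attained by: walk 1->2->0->0->0.
Answer: (C^⊗4)[1][0] = 0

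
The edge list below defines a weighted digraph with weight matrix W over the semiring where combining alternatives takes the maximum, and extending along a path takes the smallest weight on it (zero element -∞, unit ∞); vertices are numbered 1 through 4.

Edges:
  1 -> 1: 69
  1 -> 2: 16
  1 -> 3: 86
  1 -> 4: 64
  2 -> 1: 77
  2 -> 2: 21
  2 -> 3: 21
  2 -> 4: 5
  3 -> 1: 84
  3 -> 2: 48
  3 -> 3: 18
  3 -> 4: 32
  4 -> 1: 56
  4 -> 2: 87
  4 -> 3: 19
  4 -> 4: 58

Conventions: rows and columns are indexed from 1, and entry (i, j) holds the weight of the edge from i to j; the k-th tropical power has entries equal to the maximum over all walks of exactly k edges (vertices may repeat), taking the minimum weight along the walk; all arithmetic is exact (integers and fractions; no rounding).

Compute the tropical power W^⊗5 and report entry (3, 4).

W^⊗2:
  [84, 64, 69, 64]
  [69, 21, 77, 64]
  [69, 32, 84, 64]
  [77, 58, 56, 58]
W^⊗3:
  [69, 64, 84, 64]
  [77, 64, 69, 64]
  [84, 64, 69, 64]
  [69, 58, 77, 64]
W^⊗4:
  [84, 64, 69, 64]
  [69, 64, 77, 64]
  [69, 64, 84, 64]
  [77, 64, 69, 64]
W^⊗5:
  [69, 64, 84, 64]
  [77, 64, 69, 64]
  [84, 64, 69, 64]
  [69, 64, 77, 64]
Key observation: the optimum is the walk 3->1->1->1->1->4, with weight 84 min 69 min 69 min 69 min 64 = 64.
Optimal value attained by: walk 3->1->1->1->1->4.
Answer: (W^⊗5)[3][4] = 64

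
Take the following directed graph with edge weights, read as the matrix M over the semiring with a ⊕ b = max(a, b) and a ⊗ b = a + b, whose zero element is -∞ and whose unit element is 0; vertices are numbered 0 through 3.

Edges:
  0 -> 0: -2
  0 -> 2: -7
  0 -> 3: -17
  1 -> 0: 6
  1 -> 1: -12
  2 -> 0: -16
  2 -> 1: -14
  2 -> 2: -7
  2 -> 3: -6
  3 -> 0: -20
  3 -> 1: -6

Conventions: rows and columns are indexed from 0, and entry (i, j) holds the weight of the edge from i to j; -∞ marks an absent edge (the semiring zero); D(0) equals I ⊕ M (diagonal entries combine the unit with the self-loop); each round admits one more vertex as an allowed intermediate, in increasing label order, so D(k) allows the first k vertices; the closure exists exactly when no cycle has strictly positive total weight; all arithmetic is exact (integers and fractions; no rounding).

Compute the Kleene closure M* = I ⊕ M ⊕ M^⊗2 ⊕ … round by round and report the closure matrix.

D(0):
  [0, -∞, -7, -17]
  [6, 0, -∞, -∞]
  [-16, -14, 0, -6]
  [-20, -6, -∞, 0]
D(1):
  [0, -∞, -7, -17]
  [6, 0, -1, -11]
  [-16, -14, 0, -6]
  [-20, -6, -27, 0]
D(2):
  [0, -∞, -7, -17]
  [6, 0, -1, -11]
  [-8, -14, 0, -6]
  [0, -6, -7, 0]
D(3):
  [0, -21, -7, -13]
  [6, 0, -1, -7]
  [-8, -14, 0, -6]
  [0, -6, -7, 0]
D(4):
  [0, -19, -7, -13]
  [6, 0, -1, -7]
  [-6, -12, 0, -6]
  [0, -6, -7, 0]
Answer: M* = [[0, -19, -7, -13], [6, 0, -1, -7], [-6, -12, 0, -6], [0, -6, -7, 0]]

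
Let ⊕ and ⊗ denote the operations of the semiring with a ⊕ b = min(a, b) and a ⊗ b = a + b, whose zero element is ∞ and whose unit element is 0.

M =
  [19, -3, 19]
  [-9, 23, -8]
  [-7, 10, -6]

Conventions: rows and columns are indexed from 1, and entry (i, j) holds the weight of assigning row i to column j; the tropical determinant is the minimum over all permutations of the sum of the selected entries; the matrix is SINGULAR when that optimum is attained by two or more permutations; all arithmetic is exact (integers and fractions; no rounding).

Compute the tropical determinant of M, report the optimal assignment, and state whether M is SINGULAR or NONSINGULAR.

σ = (1, 2, 3): 19 + 23 + (-6) = 36
σ = (1, 3, 2): 19 + (-8) + 10 = 21
σ = (2, 1, 3): (-3) + (-9) + (-6) = -18
σ = (2, 3, 1): (-3) + (-8) + (-7) = -18
σ = (3, 1, 2): 19 + (-9) + 10 = 20
σ = (3, 2, 1): 19 + 23 + (-7) = 35
Optimal value attained by: σ = (2, 1, 3).
Answer: det⊕(M) = -18; verdict: SINGULAR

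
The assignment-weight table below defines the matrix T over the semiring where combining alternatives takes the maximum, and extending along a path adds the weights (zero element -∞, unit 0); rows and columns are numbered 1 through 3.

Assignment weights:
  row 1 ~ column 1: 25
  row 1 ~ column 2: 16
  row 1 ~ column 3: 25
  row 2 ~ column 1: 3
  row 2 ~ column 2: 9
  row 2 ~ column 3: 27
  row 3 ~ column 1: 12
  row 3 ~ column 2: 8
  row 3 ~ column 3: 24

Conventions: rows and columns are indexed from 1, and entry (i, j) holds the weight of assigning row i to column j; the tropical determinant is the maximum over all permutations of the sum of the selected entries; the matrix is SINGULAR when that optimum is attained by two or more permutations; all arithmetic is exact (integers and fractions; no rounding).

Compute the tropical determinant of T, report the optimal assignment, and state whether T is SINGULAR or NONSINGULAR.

σ = (1, 2, 3): 25 + 9 + 24 = 58
σ = (1, 3, 2): 25 + 27 + 8 = 60
σ = (2, 1, 3): 16 + 3 + 24 = 43
σ = (2, 3, 1): 16 + 27 + 12 = 55
σ = (3, 1, 2): 25 + 3 + 8 = 36
σ = (3, 2, 1): 25 + 9 + 12 = 46
Optimal value attained by: σ = (1, 3, 2).
Answer: det⊕(T) = 60; verdict: NONSINGULAR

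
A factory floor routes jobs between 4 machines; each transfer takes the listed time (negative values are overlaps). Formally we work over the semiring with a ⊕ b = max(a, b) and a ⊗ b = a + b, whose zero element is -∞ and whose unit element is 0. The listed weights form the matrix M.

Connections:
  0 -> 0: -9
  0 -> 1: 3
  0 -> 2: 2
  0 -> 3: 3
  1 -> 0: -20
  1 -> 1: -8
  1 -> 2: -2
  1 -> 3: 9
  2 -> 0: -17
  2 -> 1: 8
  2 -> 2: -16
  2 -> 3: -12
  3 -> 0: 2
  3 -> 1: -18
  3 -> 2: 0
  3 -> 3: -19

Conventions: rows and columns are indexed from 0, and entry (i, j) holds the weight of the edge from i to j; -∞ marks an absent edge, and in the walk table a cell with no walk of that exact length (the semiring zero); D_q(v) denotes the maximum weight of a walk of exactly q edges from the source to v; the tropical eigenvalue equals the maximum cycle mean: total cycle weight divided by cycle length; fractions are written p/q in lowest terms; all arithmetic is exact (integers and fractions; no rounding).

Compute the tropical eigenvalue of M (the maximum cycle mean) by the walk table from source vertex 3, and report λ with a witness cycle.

q=0: [-∞, -∞, -∞, 0]
q=1: [2, -18, 0, -19]
q=2: [-7, 8, 4, 5]
q=3: [7, 12, 6, 17]
q=4: [19, 14, 17, 21]
Optimal cycle mean attained by: cycle 1->3->2->1, total 9 + 0 + 8, length 3.
Answer: λ = 17/3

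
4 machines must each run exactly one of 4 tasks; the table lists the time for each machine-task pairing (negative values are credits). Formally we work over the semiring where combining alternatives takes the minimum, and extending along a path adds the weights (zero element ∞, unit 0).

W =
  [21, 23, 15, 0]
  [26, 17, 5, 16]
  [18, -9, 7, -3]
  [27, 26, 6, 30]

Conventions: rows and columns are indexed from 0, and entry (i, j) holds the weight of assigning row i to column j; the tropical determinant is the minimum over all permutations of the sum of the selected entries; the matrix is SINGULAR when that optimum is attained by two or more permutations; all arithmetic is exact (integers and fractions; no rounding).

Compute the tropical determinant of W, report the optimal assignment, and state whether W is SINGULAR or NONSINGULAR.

σ = (0, 1, 2, 3): 21 + 17 + 7 + 30 = 75
σ = (0, 1, 3, 2): 21 + 17 + (-3) + 6 = 41
σ = (0, 2, 1, 3): 21 + 5 + (-9) + 30 = 47
σ = (0, 2, 3, 1): 21 + 5 + (-3) + 26 = 49
σ = (0, 3, 1, 2): 21 + 16 + (-9) + 6 = 34
σ = (0, 3, 2, 1): 21 + 16 + 7 + 26 = 70
σ = (1, 0, 2, 3): 23 + 26 + 7 + 30 = 86
σ = (1, 0, 3, 2): 23 + 26 + (-3) + 6 = 52
σ = (1, 2, 0, 3): 23 + 5 + 18 + 30 = 76
σ = (1, 2, 3, 0): 23 + 5 + (-3) + 27 = 52
σ = (1, 3, 0, 2): 23 + 16 + 18 + 6 = 63
σ = (1, 3, 2, 0): 23 + 16 + 7 + 27 = 73
σ = (2, 0, 1, 3): 15 + 26 + (-9) + 30 = 62
σ = (2, 0, 3, 1): 15 + 26 + (-3) + 26 = 64
σ = (2, 1, 0, 3): 15 + 17 + 18 + 30 = 80
σ = (2, 1, 3, 0): 15 + 17 + (-3) + 27 = 56
σ = (2, 3, 0, 1): 15 + 16 + 18 + 26 = 75
σ = (2, 3, 1, 0): 15 + 16 + (-9) + 27 = 49
σ = (3, 0, 1, 2): 0 + 26 + (-9) + 6 = 23
σ = (3, 0, 2, 1): 0 + 26 + 7 + 26 = 59
σ = (3, 1, 0, 2): 0 + 17 + 18 + 6 = 41
σ = (3, 1, 2, 0): 0 + 17 + 7 + 27 = 51
σ = (3, 2, 0, 1): 0 + 5 + 18 + 26 = 49
σ = (3, 2, 1, 0): 0 + 5 + (-9) + 27 = 23
Optimal value attained by: σ = (3, 0, 1, 2).
Answer: det⊕(W) = 23; verdict: SINGULAR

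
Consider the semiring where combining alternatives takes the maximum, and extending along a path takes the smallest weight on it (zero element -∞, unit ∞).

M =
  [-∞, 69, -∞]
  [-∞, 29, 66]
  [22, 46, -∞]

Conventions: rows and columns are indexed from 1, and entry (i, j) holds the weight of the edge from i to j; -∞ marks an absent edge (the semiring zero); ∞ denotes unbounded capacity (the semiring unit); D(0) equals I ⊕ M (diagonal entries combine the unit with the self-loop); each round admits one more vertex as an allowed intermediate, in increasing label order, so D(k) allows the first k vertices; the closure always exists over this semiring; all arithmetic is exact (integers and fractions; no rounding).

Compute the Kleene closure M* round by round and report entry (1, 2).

D(0):
  [∞, 69, -∞]
  [-∞, ∞, 66]
  [22, 46, ∞]
D(1):
  [∞, 69, -∞]
  [-∞, ∞, 66]
  [22, 46, ∞]
D(2):
  [∞, 69, 66]
  [-∞, ∞, 66]
  [22, 46, ∞]
D(3):
  [∞, 69, 66]
  [22, ∞, 66]
  [22, 46, ∞]
Answer: M*[1][2] = 69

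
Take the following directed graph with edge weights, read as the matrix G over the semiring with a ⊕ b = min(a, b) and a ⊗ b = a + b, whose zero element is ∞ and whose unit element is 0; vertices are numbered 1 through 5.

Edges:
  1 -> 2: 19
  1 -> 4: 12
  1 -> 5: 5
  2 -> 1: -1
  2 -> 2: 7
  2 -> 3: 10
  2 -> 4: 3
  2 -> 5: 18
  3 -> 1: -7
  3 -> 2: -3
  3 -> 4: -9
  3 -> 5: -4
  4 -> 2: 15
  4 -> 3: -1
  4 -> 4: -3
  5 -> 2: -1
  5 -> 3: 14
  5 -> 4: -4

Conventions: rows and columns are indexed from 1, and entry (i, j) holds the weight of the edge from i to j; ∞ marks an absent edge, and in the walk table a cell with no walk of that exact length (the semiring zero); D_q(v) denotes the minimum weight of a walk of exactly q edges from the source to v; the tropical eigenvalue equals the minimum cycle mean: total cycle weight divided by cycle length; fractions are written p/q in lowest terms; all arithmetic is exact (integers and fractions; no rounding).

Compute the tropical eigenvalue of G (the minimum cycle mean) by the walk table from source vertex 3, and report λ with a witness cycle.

q=0: [∞, ∞, 0, ∞, ∞]
q=1: [-7, -3, ∞, -9, -4]
q=2: [-4, -5, -10, -12, -2]
q=3: [-17, -13, -13, -19, -14]
q=4: [-20, -16, -20, -22, -17]
q=5: [-27, -23, -23, -29, -24]
Optimal cycle mean attained by: cycle 3->4->3, total (-9) + (-1), length 2.
Answer: λ = -5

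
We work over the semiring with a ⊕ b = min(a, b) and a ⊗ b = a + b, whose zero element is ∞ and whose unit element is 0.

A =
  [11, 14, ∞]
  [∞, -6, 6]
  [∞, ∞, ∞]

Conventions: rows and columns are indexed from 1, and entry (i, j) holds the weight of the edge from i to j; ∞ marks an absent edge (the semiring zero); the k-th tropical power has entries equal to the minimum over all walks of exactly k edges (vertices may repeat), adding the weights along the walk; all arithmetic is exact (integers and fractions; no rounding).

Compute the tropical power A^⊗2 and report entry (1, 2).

A^⊗2:
  [22, 8, 20]
  [∞, -12, 0]
  [∞, ∞, ∞]
Key observation: the optimum is the walk 1->2->2, with weight 14 + (-6) = 8.
Optimal value attained by: walk 1->2->2.
Answer: (A^⊗2)[1][2] = 8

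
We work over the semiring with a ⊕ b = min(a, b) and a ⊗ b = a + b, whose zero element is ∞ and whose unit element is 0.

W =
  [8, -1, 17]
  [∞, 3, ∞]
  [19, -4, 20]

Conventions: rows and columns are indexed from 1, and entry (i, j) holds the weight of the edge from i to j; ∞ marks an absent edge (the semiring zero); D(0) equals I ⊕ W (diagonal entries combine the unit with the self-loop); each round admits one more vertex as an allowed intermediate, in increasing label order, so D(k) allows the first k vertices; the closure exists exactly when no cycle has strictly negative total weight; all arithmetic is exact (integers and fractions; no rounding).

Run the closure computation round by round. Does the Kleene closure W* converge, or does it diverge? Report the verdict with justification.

D(0):
  [0, -1, 17]
  [∞, 0, ∞]
  [19, -4, 0]
D(1):
  [0, -1, 17]
  [∞, 0, ∞]
  [19, -4, 0]
D(2):
  [0, -1, 17]
  [∞, 0, ∞]
  [19, -4, 0]
D(3):
  [0, -1, 17]
  [∞, 0, ∞]
  [19, -4, 0]
Key observation: every diagonal entry stays at the unit through all rounds, so no improving cycle exists.
Answer: CONVERGES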